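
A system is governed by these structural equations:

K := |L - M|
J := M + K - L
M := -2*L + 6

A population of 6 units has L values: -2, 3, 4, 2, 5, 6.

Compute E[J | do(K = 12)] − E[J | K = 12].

-3

do(K=12) breaks K's dependence on L. With K=12 fixed, J across the units is 24, 9, 6, 12, 3, 0, mean 9.
E[J|K=12] averages over only the 2 units with K=12 (L = -2, 6): J = 24, 0, mean 12.
Difference = 9 − 12 = -3.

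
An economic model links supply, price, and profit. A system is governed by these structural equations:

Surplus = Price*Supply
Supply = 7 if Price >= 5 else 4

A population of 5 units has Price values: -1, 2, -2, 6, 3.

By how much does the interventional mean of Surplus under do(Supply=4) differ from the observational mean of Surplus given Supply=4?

4.4

The intervention sets Supply=4 in all 5 units regardless of Price. Recomputing Surplus per unit gives -4, 8, -8, 24, 12; average 6.4.
Observing Supply=4 restricts to units where Supply's equation naturally yields 4: Price ∈ {-1, 2, -2, 3}. In that subpopulation Surplus = -4, 8, -8, 12, mean 2.
Difference = 6.4 − 2 = 4.4.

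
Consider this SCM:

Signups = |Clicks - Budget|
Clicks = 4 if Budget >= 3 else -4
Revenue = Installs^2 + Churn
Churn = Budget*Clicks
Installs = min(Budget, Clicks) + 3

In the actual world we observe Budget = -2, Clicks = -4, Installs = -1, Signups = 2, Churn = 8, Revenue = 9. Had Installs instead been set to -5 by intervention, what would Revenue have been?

33

The intervention breaks the incoming arrows to Installs: Installs = min(Budget, Clicks) + 3 no longer applies, and Installs = -5.
Clicks = 4 if Budget >= 3 else -4  [with Budget=-2]  = -4
Churn = Budget*Clicks  [with Budget=-2, Clicks=-4]  = 8
Revenue = Installs^2 + Churn  [with Installs=-5, Churn=8]  = 33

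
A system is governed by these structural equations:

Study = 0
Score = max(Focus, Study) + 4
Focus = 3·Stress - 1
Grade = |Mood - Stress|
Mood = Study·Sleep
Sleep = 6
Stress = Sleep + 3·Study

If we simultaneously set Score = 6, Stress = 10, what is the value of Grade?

The joint intervention fixes Score = 6, Stress = 10, removing each variable's own equation.
Mood = Study·Sleep  [with Study=0, Sleep=6]  = 0
Grade = |Mood - Stress|  [with Mood=0, Stress=10]  = 10

10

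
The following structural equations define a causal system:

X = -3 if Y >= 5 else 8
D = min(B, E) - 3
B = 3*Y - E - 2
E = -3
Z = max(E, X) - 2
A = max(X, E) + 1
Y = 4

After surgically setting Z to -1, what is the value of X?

do(Z=-1) replaces the equation Z = max(E, X) - 2 with the constant Z = -1.
X is not downstream of the intervention, so its value is determined by the original equations.
X = -3 if Y >= 5 else 8  [with Y=4]  = 8

8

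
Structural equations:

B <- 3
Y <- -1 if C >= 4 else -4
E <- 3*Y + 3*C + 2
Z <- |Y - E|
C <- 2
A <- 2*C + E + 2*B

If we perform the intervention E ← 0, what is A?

10

Intervening sets E = 0 and removes its equation (E <- 3*Y + 3*C + 2).
A = 2*C + E + 2*B  [with C=2, E=0, B=3]  = 10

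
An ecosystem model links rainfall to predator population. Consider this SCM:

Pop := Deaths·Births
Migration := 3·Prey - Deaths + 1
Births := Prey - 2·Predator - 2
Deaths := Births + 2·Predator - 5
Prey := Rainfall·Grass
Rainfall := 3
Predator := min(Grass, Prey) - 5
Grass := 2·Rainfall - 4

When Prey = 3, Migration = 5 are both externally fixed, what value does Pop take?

Under do(Prey = 3, Migration = 5), each intervened variable's structural equation is replaced by its fixed value.
Grass = 2·Rainfall - 4  [with Rainfall=3]  = 2
Predator = min(Grass, Prey) - 5  [with Grass=2, Prey=3]  = -3
Births = Prey - 2·Predator - 2  [with Prey=3, Predator=-3]  = 7
Deaths = Births + 2·Predator - 5  [with Births=7, Predator=-3]  = -4
Pop = Deaths·Births  [with Deaths=-4, Births=7]  = -28

-28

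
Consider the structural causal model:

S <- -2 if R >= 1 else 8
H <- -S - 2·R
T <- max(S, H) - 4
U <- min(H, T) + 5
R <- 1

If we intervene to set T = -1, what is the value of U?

Intervening sets T = -1 and removes its equation (T <- max(S, H) - 4).
S = -2 if R >= 1 else 8  [with R=1]  = -2
H = -S - 2·R  [with S=-2, R=1]  = 0
U = min(H, T) + 5  [with H=0, T=-1]  = 4

4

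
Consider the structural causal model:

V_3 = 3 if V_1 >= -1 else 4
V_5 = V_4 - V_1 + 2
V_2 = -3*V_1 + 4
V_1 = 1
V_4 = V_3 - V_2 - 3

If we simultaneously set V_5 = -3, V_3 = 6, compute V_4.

2

Under do(V_5 = -3, V_3 = 6), each intervened variable's structural equation is replaced by its fixed value.
V_2 = -3*V_1 + 4  [with V_1=1]  = 1
V_4 = V_3 - V_2 - 3  [with V_3=6, V_2=1]  = 2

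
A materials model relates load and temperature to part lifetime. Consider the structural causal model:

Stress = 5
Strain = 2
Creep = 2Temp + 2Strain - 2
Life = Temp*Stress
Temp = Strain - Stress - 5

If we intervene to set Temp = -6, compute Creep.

The intervention breaks the incoming arrows to Temp: Temp = Strain - Stress - 5 no longer applies, and Temp = -6.
Creep = 2Temp + 2Strain - 2  [with Temp=-6, Strain=2]  = -10

-10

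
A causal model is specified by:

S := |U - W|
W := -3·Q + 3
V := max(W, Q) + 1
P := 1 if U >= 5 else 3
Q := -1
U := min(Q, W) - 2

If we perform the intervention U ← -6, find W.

Under do(U=-6), the mechanism U := min(Q, W) - 2 is discarded; U is fixed at -6.
Since W is not a descendant of the intervened variable, it is unaffected.
W = -3·Q + 3  [with Q=-1]  = 6

6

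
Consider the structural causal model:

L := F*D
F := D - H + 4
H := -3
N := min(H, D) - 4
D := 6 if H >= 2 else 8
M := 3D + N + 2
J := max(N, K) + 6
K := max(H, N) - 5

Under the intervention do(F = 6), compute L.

do(F=6) replaces the equation F := D - H + 4 with the constant F = 6.
D = 6 if H >= 2 else 8  [with H=-3]  = 8
L = F*D  [with F=6, D=8]  = 48

48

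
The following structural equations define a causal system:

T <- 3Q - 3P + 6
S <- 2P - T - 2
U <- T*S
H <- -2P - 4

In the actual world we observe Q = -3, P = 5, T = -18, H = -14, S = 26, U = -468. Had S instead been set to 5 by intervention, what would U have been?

-90

The intervention breaks the incoming arrows to S: S <- 2P - T - 2 no longer applies, and S = 5.
T = 3Q - 3P + 6  [with Q=-3, P=5]  = -18
U = T*S  [with T=-18, S=5]  = -90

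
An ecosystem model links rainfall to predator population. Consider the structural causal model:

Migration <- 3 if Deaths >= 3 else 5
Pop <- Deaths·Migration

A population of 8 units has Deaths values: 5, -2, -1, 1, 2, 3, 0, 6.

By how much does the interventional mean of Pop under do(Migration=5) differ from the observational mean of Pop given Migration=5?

The intervention sets Migration=5 in all 8 units regardless of Deaths. Recomputing Pop per unit gives 25, -10, -5, 5, 10, 15, 0, 30; average 8.75.
Observing Migration=5 restricts to units where Migration's equation naturally yields 5: Deaths ∈ {-2, -1, 1, 2, 0}. In that subpopulation Pop = -10, -5, 5, 10, 0, mean 0.
Difference = 8.75 − 0 = 8.75.

8.75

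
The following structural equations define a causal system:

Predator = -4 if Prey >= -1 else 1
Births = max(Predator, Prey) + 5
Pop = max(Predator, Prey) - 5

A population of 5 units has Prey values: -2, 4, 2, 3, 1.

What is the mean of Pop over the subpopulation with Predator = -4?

Conditioning on Predator=-4 selects the 4 unit(s) with Prey ∈ {4, 2, 3, 1}. Their Pop values: -1, -3, -2, -4. Mean = -2.5.

-2.5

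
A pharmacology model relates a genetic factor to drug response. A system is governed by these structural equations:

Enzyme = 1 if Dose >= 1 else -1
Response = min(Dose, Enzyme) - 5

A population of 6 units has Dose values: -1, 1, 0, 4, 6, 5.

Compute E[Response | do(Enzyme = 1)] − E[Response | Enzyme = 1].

-0.5

Under do(Enzyme=1), Enzyme's equation is replaced by Enzyme=1 for every unit. Per-unit Response: -6, -4, -5, -4, -4, -4. Mean = -4.5.
Observing Enzyme=1 restricts to units where Enzyme's equation naturally yields 1: Dose ∈ {1, 4, 6, 5}. In that subpopulation Response = -4, -4, -4, -4, mean -4.
Difference = -4.5 − (-4) = -0.5.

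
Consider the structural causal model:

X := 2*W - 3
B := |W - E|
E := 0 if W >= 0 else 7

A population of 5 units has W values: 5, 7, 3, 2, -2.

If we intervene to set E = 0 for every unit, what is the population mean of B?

Under do(E=0), E's equation is replaced by E=0 for every unit. Per-unit B: 5, 7, 3, 2, 2. Mean = 3.8.

3.8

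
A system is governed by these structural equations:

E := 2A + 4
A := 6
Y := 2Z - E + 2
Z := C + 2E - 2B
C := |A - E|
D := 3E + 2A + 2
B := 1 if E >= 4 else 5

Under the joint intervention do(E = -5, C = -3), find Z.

Setting E = -5, C = -3 by intervention discards those variables' equations.
B = 1 if E >= 4 else 5  [with E=-5]  = 5
Z = C + 2E - 2B  [with C=-3, E=-5, B=5]  = -23

-23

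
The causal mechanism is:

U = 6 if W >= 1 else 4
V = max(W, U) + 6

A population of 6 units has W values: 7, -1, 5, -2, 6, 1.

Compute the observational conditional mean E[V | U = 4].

E[V|U=4] averages over only the 2 units with U=4 (W = -1, -2): V = 10, 10, mean 10.

10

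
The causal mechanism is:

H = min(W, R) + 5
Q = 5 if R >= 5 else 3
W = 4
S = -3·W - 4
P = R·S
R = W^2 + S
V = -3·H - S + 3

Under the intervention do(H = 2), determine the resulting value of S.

-16

The intervention breaks the incoming arrows to H: H = min(W, R) + 5 no longer applies, and H = 2.
Since S is not a descendant of the intervened variable, it is unaffected.
S = -3·W - 4  [with W=4]  = -16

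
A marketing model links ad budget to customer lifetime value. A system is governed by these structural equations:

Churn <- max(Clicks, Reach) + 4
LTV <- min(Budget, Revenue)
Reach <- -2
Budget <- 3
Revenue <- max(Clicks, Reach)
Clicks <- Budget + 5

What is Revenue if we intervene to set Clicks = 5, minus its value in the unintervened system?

do(Clicks=5) replaces the equation Clicks <- Budget + 5 with the constant Clicks = 5.
Revenue = max(Clicks, Reach)  [with Clicks=5, Reach=-2]  = 5
Without intervention: Clicks = Budget + 5  [with Budget=3]  = 8; Revenue = max(Clicks, Reach)  [with Clicks=8, Reach=-2]  = 8.
Change = 5 − 8 = -3.

-3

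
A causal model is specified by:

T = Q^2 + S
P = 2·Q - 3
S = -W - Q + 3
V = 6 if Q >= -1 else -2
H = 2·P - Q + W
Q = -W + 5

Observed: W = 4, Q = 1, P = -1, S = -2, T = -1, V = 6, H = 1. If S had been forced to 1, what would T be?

Intervening sets S = 1 and removes its equation (S = -W - Q + 3).
Q = -W + 5  [with W=4]  = 1
T = Q^2 + S  [with Q=1, S=1]  = 2

2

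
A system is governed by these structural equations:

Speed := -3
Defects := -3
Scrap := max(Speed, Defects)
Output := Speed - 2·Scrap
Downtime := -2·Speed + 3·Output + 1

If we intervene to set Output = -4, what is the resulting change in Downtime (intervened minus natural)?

Intervening sets Output = -4 and removes its equation (Output := Speed - 2·Scrap).
Downtime = -2·Speed + 3·Output + 1  [with Speed=-3, Output=-4]  = -5
Without intervention: Scrap = max(Speed, Defects)  [with Speed=-3, Defects=-3]  = -3; Output = Speed - 2·Scrap  [with Speed=-3, Scrap=-3]  = 3; Downtime = -2·Speed + 3·Output + 1  [with Speed=-3, Output=3]  = 16.
Change = -5 − 16 = -21.

-21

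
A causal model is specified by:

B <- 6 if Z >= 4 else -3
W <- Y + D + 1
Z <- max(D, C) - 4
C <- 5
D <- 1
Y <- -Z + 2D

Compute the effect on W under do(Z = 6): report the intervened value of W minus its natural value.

The intervention breaks the incoming arrows to Z: Z <- max(D, C) - 4 no longer applies, and Z = 6.
Y = -Z + 2D  [with Z=6, D=1]  = -4
W = Y + D + 1  [with Y=-4, D=1]  = -2
Without intervention: Z = max(D, C) - 4  [with D=1, C=5]  = 1; Y = -Z + 2D  [with Z=1, D=1]  = 1; W = Y + D + 1  [with Y=1, D=1]  = 3.
Change = -2 − 3 = -5.

-5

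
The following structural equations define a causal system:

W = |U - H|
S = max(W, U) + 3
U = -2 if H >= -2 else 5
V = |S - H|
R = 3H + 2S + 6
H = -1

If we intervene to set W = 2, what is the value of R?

do(W=2) replaces the equation W = |U - H| with the constant W = 2.
U = -2 if H >= -2 else 5  [with H=-1]  = -2
S = max(W, U) + 3  [with W=2, U=-2]  = 5
R = 3H + 2S + 6  [with H=-1, S=5]  = 13

13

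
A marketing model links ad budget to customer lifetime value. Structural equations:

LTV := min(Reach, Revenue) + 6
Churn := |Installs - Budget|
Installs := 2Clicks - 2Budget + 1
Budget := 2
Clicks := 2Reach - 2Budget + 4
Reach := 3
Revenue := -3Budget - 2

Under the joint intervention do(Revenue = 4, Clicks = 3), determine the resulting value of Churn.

1

Under do(Revenue = 4, Clicks = 3), each intervened variable's structural equation is replaced by its fixed value.
Installs = 2Clicks - 2Budget + 1  [with Clicks=3, Budget=2]  = 3
Churn = |Installs - Budget|  [with Installs=3, Budget=2]  = 1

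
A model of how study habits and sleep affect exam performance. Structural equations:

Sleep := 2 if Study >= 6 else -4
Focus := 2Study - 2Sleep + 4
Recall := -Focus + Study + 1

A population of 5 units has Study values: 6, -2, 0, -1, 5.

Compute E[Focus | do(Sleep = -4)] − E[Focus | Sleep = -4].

2.2

The intervention sets Sleep=-4 in all 5 units regardless of Study. Recomputing Focus per unit gives 24, 8, 12, 10, 22; average 15.2.
Observing Sleep=-4 restricts to units where Sleep's equation naturally yields -4: Study ∈ {-2, 0, -1, 5}. In that subpopulation Focus = 8, 12, 10, 22, mean 13.
Difference = 15.2 − 13 = 2.2.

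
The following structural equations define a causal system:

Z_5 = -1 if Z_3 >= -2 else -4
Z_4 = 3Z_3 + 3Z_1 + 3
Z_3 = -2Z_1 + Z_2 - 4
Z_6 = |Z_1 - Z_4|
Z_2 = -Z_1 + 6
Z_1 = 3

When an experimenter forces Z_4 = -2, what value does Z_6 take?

5

Under do(Z_4=-2), the mechanism Z_4 = 3Z_3 + 3Z_1 + 3 is discarded; Z_4 is fixed at -2.
Z_6 = |Z_1 - Z_4|  [with Z_1=3, Z_4=-2]  = 5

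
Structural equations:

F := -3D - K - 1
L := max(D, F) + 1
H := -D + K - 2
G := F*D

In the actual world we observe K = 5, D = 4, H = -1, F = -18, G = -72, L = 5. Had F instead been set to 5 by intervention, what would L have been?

Under do(F=5), the mechanism F := -3D - K - 1 is discarded; F is fixed at 5.
L = max(D, F) + 1  [with D=4, F=5]  = 6

6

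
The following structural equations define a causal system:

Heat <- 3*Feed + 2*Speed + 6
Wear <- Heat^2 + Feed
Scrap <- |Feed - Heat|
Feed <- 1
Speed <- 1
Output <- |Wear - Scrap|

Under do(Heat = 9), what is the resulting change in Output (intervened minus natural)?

The intervention breaks the incoming arrows to Heat: Heat <- 3*Feed + 2*Speed + 6 no longer applies, and Heat = 9.
Wear = Heat^2 + Feed  [with Heat=9, Feed=1]  = 82
Scrap = |Feed - Heat|  [with Feed=1, Heat=9]  = 8
Output = |Wear - Scrap|  [with Wear=82, Scrap=8]  = 74
Without intervention: Heat = 3*Feed + 2*Speed + 6  [with Feed=1, Speed=1]  = 11; Wear = Heat^2 + Feed  [with Heat=11, Feed=1]  = 122; Scrap = |Feed - Heat|  [with Feed=1, Heat=11]  = 10; Output = |Wear - Scrap|  [with Wear=122, Scrap=10]  = 112.
Change = 74 − 112 = -38.

-38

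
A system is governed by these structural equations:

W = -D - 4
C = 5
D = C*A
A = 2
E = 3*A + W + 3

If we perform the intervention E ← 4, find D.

do(E=4) replaces the equation E = 3*A + W + 3 with the constant E = 4.
D is not downstream of the intervention, so its value is determined by the original equations.
D = C*A  [with C=5, A=2]  = 10

10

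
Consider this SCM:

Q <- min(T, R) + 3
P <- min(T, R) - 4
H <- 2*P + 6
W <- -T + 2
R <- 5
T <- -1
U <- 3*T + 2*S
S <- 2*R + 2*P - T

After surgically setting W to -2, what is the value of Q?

2

do(W=-2) replaces the equation W <- -T + 2 with the constant W = -2.
Q is not downstream of the intervention, so its value is determined by the original equations.
Q = min(T, R) + 3  [with T=-1, R=5]  = 2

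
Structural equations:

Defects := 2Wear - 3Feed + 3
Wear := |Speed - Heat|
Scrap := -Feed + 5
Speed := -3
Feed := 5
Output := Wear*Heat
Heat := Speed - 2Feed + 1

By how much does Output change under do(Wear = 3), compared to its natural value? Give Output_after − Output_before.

72

The intervention breaks the incoming arrows to Wear: Wear := |Speed - Heat| no longer applies, and Wear = 3.
Heat = Speed - 2Feed + 1  [with Speed=-3, Feed=5]  = -12
Output = Wear*Heat  [with Wear=3, Heat=-12]  = -36
Without intervention: Heat = Speed - 2Feed + 1  [with Speed=-3, Feed=5]  = -12; Wear = |Speed - Heat|  [with Speed=-3, Heat=-12]  = 9; Output = Wear*Heat  [with Wear=9, Heat=-12]  = -108.
Change = -36 − (-108) = 72.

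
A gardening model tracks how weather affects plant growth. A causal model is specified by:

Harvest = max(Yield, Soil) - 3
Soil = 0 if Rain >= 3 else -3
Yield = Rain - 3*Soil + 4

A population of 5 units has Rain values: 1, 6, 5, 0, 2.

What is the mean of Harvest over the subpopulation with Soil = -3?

11

Conditioning on Soil=-3 selects the 3 unit(s) with Rain ∈ {1, 0, 2}. Their Harvest values: 11, 10, 12. Mean = 11.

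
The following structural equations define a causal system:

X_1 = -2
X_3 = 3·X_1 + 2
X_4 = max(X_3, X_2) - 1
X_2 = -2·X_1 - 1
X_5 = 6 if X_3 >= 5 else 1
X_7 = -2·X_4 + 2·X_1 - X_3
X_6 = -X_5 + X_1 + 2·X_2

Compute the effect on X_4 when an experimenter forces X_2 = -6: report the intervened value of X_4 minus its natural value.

Under do(X_2=-6), the mechanism X_2 = -2·X_1 - 1 is discarded; X_2 is fixed at -6.
X_3 = 3·X_1 + 2  [with X_1=-2]  = -4
X_4 = max(X_3, X_2) - 1  [with X_3=-4, X_2=-6]  = -5
Without intervention: X_2 = -2·X_1 - 1  [with X_1=-2]  = 3; X_3 = 3·X_1 + 2  [with X_1=-2]  = -4; X_4 = max(X_3, X_2) - 1  [with X_3=-4, X_2=3]  = 2.
Change = -5 − 2 = -7.

-7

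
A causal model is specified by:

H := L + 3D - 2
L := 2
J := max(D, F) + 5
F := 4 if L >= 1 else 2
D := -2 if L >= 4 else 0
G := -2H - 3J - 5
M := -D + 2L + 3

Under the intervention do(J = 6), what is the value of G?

Under do(J=6), the mechanism J := max(D, F) + 5 is discarded; J is fixed at 6.
D = -2 if L >= 4 else 0  [with L=2]  = 0
H = L + 3D - 2  [with L=2, D=0]  = 0
G = -2H - 3J - 5  [with H=0, J=6]  = -23

-23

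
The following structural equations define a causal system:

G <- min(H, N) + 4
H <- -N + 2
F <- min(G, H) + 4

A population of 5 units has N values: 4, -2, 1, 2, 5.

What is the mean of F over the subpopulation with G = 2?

4

Conditioning on G=2 selects the 2 unit(s) with N ∈ {4, -2}. Their F values: 2, 6. Mean = 4.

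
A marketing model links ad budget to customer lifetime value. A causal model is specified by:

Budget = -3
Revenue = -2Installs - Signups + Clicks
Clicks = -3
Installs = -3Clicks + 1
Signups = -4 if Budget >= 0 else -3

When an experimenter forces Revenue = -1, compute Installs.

10

do(Revenue=-1) replaces the equation Revenue = -2Installs - Signups + Clicks with the constant Revenue = -1.
Installs is not downstream of the intervention, so its value is determined by the original equations.
Installs = -3Clicks + 1  [with Clicks=-3]  = 10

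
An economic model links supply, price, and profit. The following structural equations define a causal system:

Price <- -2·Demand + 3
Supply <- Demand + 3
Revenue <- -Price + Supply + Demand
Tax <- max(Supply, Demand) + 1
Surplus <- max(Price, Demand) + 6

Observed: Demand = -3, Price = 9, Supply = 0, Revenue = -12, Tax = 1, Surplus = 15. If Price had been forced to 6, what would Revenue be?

Under do(Price=6), the mechanism Price <- -2·Demand + 3 is discarded; Price is fixed at 6.
Supply = Demand + 3  [with Demand=-3]  = 0
Revenue = -Price + Supply + Demand  [with Price=6, Supply=0, Demand=-3]  = -9

-9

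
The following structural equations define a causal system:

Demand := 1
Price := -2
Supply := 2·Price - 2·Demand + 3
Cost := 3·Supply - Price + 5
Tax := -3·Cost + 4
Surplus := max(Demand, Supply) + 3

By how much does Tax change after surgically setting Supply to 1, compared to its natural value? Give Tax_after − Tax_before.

do(Supply=1) replaces the equation Supply := 2·Price - 2·Demand + 3 with the constant Supply = 1.
Cost = 3·Supply - Price + 5  [with Supply=1, Price=-2]  = 10
Tax = -3·Cost + 4  [with Cost=10]  = -26
Without intervention: Supply = 2·Price - 2·Demand + 3  [with Price=-2, Demand=1]  = -3; Cost = 3·Supply - Price + 5  [with Supply=-3, Price=-2]  = -2; Tax = -3·Cost + 4  [with Cost=-2]  = 10.
Change = -26 − 10 = -36.

-36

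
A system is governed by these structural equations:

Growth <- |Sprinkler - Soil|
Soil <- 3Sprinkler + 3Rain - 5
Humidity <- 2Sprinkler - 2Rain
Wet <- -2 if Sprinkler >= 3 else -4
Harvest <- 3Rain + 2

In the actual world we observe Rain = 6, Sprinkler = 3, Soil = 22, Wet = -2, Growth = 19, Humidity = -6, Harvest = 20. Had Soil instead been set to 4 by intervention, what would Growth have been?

do(Soil=4) replaces the equation Soil <- 3Sprinkler + 3Rain - 5 with the constant Soil = 4.
Growth = |Sprinkler - Soil|  [with Sprinkler=3, Soil=4]  = 1

1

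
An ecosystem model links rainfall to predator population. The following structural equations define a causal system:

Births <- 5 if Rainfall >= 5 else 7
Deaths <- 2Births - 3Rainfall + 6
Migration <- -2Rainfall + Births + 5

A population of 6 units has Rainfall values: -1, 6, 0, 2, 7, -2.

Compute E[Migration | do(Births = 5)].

do(Births=5) breaks Births's dependence on Rainfall. With Births=5 fixed, Migration across the units is 12, -2, 10, 6, -4, 14, mean 6.

6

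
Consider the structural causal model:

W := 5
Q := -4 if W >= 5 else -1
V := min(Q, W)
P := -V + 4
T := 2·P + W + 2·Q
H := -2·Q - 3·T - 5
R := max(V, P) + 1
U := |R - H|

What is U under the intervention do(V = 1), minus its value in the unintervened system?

The intervention breaks the incoming arrows to V: V := min(Q, W) no longer applies, and V = 1.
Q = -4 if W >= 5 else -1  [with W=5]  = -4
P = -V + 4  [with V=1]  = 3
T = 2·P + W + 2·Q  [with P=3, W=5, Q=-4]  = 3
H = -2·Q - 3·T - 5  [with Q=-4, T=3]  = -6
R = max(V, P) + 1  [with V=1, P=3]  = 4
U = |R - H|  [with R=4, H=-6]  = 10
Without intervention: Q = -4 if W >= 5 else -1  [with W=5]  = -4; V = min(Q, W)  [with Q=-4, W=5]  = -4; P = -V + 4  [with V=-4]  = 8; T = 2·P + W + 2·Q  [with P=8, W=5, Q=-4]  = 13; H = -2·Q - 3·T - 5  [with Q=-4, T=13]  = -36; R = max(V, P) + 1  [with V=-4, P=8]  = 9; U = |R - H|  [with R=9, H=-36]  = 45.
Change = 10 − 45 = -35.

-35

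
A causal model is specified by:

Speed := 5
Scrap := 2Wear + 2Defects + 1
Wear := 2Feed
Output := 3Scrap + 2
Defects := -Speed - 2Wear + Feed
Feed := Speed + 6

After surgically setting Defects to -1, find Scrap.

43

Intervening sets Defects = -1 and removes its equation (Defects := -Speed - 2Wear + Feed).
Feed = Speed + 6  [with Speed=5]  = 11
Wear = 2Feed  [with Feed=11]  = 22
Scrap = 2Wear + 2Defects + 1  [with Wear=22, Defects=-1]  = 43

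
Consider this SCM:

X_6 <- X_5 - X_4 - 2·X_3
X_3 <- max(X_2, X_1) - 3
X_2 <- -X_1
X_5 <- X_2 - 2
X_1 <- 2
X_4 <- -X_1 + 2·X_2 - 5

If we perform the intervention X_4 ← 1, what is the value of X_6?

Under do(X_4=1), the mechanism X_4 <- -X_1 + 2·X_2 - 5 is discarded; X_4 is fixed at 1.
X_2 = -X_1  [with X_1=2]  = -2
X_3 = max(X_2, X_1) - 3  [with X_2=-2, X_1=2]  = -1
X_5 = X_2 - 2  [with X_2=-2]  = -4
X_6 = X_5 - X_4 - 2·X_3  [with X_5=-4, X_4=1, X_3=-1]  = -3

-3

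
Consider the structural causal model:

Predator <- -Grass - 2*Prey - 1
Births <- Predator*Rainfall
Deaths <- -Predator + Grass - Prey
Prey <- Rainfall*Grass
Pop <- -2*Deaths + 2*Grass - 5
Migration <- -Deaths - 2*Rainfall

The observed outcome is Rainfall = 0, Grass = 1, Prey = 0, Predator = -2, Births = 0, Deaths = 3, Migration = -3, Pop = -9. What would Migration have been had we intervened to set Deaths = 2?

Intervening sets Deaths = 2 and removes its equation (Deaths <- -Predator + Grass - Prey).
Migration = -Deaths - 2*Rainfall  [with Deaths=2, Rainfall=0]  = -2

-2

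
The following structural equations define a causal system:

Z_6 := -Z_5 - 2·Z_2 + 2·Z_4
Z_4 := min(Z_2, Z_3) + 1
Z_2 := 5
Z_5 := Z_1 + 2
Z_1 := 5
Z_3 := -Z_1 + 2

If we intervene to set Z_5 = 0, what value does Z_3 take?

-3

do(Z_5=0) replaces the equation Z_5 := Z_1 + 2 with the constant Z_5 = 0.
Z_3 is not downstream of the intervention, so its value is determined by the original equations.
Z_3 = -Z_1 + 2  [with Z_1=5]  = -3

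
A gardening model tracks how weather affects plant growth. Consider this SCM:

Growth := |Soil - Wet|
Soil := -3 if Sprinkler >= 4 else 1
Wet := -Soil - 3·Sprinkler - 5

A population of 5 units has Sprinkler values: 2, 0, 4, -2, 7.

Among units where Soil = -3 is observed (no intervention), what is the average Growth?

15.5

Conditioning on Soil=-3 selects the 2 unit(s) with Sprinkler ∈ {4, 7}. Their Growth values: 11, 20. Mean = 15.5.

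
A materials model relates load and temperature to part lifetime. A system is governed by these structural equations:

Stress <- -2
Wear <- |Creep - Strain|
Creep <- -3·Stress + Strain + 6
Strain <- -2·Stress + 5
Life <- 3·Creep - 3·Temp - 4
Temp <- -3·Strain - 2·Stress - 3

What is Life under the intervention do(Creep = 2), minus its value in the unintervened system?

-57

Under do(Creep=2), the mechanism Creep <- -3·Stress + Strain + 6 is discarded; Creep is fixed at 2.
Strain = -2·Stress + 5  [with Stress=-2]  = 9
Temp = -3·Strain - 2·Stress - 3  [with Strain=9, Stress=-2]  = -26
Life = 3·Creep - 3·Temp - 4  [with Creep=2, Temp=-26]  = 80
Without intervention: Strain = -2·Stress + 5  [with Stress=-2]  = 9; Temp = -3·Strain - 2·Stress - 3  [with Strain=9, Stress=-2]  = -26; Creep = -3·Stress + Strain + 6  [with Stress=-2, Strain=9]  = 21; Life = 3·Creep - 3·Temp - 4  [with Creep=21, Temp=-26]  = 137.
Change = 80 − 137 = -57.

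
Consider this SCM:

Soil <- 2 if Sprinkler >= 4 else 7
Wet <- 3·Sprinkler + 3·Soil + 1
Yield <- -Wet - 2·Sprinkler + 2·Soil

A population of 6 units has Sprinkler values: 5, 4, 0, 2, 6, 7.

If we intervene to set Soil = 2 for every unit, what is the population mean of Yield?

-23

The intervention sets Soil=2 in all 6 units regardless of Sprinkler. Recomputing Yield per unit gives -28, -23, -3, -13, -33, -38; average -23.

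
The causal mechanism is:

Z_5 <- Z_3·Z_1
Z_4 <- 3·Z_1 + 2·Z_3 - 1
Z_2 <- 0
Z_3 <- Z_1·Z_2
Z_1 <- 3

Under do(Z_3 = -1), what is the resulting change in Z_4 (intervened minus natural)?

The intervention breaks the incoming arrows to Z_3: Z_3 <- Z_1·Z_2 no longer applies, and Z_3 = -1.
Z_4 = 3·Z_1 + 2·Z_3 - 1  [with Z_1=3, Z_3=-1]  = 6
Without intervention: Z_3 = Z_1·Z_2  [with Z_1=3, Z_2=0]  = 0; Z_4 = 3·Z_1 + 2·Z_3 - 1  [with Z_1=3, Z_3=0]  = 8.
Change = 6 − 8 = -2.

-2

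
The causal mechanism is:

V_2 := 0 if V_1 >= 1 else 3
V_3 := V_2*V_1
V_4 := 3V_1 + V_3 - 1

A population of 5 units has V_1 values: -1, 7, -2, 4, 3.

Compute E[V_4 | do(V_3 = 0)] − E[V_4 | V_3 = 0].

-7.4

The intervention sets V_3=0 in all 5 units regardless of V_1. Recomputing V_4 per unit gives -4, 20, -7, 11, 8; average 5.6.
Conditioning on V_3=0 selects the 3 unit(s) with V_1 ∈ {7, 4, 3}. Their V_4 values: 20, 11, 8. Mean = 13.
Difference = 5.6 − 13 = -7.4.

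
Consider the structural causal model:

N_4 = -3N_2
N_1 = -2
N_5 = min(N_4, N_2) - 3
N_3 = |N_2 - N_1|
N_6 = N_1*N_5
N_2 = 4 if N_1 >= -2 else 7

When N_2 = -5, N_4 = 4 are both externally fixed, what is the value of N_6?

16

The joint intervention fixes N_2 = -5, N_4 = 4, removing each variable's own equation.
N_5 = min(N_4, N_2) - 3  [with N_4=4, N_2=-5]  = -8
N_6 = N_1*N_5  [with N_1=-2, N_5=-8]  = 16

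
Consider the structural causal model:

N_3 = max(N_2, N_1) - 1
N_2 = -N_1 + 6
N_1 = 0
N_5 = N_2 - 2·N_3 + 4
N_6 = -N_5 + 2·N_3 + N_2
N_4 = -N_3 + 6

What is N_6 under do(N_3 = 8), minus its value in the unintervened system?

The intervention breaks the incoming arrows to N_3: N_3 = max(N_2, N_1) - 1 no longer applies, and N_3 = 8.
N_2 = -N_1 + 6  [with N_1=0]  = 6
N_5 = N_2 - 2·N_3 + 4  [with N_2=6, N_3=8]  = -6
N_6 = -N_5 + 2·N_3 + N_2  [with N_5=-6, N_3=8, N_2=6]  = 28
Without intervention: N_2 = -N_1 + 6  [with N_1=0]  = 6; N_3 = max(N_2, N_1) - 1  [with N_2=6, N_1=0]  = 5; N_5 = N_2 - 2·N_3 + 4  [with N_2=6, N_3=5]  = 0; N_6 = -N_5 + 2·N_3 + N_2  [with N_5=0, N_3=5, N_2=6]  = 16.
Change = 28 − 16 = 12.

12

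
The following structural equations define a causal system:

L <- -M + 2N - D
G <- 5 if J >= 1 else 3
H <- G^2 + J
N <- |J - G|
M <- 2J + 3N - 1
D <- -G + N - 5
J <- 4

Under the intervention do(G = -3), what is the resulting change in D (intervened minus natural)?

do(G=-3) replaces the equation G <- 5 if J >= 1 else 3 with the constant G = -3.
N = |J - G|  [with J=4, G=-3]  = 7
D = -G + N - 5  [with G=-3, N=7]  = 5
Without intervention: G = 5 if J >= 1 else 3  [with J=4]  = 5; N = |J - G|  [with J=4, G=5]  = 1; D = -G + N - 5  [with G=5, N=1]  = -9.
Change = 5 − (-9) = 14.

14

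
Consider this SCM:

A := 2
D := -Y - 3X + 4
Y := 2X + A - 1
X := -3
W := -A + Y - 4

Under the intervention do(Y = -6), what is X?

Under do(Y=-6), the mechanism Y := 2X + A - 1 is discarded; Y is fixed at -6.
Since X is not a descendant of the intervened variable, it is unaffected.

-3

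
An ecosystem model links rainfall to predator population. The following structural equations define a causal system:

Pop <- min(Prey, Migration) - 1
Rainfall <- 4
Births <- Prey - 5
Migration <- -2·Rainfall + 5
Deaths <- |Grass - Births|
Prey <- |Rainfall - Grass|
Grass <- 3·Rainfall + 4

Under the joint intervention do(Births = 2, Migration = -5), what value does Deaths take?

Setting Births = 2, Migration = -5 by intervention discards those variables' equations.
Grass = 3·Rainfall + 4  [with Rainfall=4]  = 16
Deaths = |Grass - Births|  [with Grass=16, Births=2]  = 14

14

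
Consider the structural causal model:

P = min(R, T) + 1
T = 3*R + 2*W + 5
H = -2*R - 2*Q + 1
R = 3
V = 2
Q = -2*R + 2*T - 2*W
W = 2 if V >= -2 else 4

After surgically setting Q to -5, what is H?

Intervening sets Q = -5 and removes its equation (Q = -2*R + 2*T - 2*W).
H = -2*R - 2*Q + 1  [with R=3, Q=-5]  = 5

5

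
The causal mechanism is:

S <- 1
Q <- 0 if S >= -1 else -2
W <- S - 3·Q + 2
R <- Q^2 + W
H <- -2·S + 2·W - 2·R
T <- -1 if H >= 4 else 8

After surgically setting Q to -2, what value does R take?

Under do(Q=-2), the mechanism Q <- 0 if S >= -1 else -2 is discarded; Q is fixed at -2.
W = S - 3·Q + 2  [with S=1, Q=-2]  = 9
R = Q^2 + W  [with Q=-2, W=9]  = 13

13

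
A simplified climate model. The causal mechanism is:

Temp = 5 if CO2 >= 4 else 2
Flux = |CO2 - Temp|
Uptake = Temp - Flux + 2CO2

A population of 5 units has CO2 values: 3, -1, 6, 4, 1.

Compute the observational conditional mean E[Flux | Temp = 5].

1

E[Flux|Temp=5] averages over only the 2 units with Temp=5 (CO2 = 6, 4): Flux = 1, 1, mean 1.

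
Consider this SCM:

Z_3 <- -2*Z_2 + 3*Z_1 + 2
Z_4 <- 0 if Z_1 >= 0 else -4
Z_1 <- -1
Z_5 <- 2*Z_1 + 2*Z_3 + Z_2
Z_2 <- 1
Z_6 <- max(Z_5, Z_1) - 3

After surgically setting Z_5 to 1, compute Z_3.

do(Z_5=1) replaces the equation Z_5 <- 2*Z_1 + 2*Z_3 + Z_2 with the constant Z_5 = 1.
Z_3 is not downstream of the intervention, so its value is determined by the original equations.
Z_3 = -2*Z_2 + 3*Z_1 + 2  [with Z_2=1, Z_1=-1]  = -3

-3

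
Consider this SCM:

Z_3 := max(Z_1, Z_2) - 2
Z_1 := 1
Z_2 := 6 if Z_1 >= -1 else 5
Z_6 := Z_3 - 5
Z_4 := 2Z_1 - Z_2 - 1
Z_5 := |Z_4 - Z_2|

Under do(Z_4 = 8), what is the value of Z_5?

Intervening sets Z_4 = 8 and removes its equation (Z_4 := 2Z_1 - Z_2 - 1).
Z_2 = 6 if Z_1 >= -1 else 5  [with Z_1=1]  = 6
Z_5 = |Z_4 - Z_2|  [with Z_4=8, Z_2=6]  = 2

2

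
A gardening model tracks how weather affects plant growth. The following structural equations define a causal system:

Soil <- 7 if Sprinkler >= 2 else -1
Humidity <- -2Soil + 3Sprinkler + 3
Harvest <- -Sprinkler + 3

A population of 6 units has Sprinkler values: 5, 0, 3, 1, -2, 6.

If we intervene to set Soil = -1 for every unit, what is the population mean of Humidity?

11.5

Under do(Soil=-1), Soil's equation is replaced by Soil=-1 for every unit. Per-unit Humidity: 20, 5, 14, 8, -1, 23. Mean = 11.5.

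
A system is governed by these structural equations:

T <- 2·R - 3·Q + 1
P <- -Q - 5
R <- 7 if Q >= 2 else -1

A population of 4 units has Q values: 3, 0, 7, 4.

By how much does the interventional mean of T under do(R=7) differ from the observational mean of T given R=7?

The intervention sets R=7 in all 4 units regardless of Q. Recomputing T per unit gives 6, 15, -6, 3; average 4.5.
Conditioning on R=7 selects the 3 unit(s) with Q ∈ {3, 7, 4}. Their T values: 6, -6, 3. Mean = 1.
Difference = 4.5 − 1 = 3.5.

3.5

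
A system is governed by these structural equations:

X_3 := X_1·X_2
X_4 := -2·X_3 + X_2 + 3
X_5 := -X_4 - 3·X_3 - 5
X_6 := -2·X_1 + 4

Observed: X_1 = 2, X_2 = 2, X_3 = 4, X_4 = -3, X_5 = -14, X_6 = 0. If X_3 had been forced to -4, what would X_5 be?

do(X_3=-4) replaces the equation X_3 := X_1·X_2 with the constant X_3 = -4.
X_4 = -2·X_3 + X_2 + 3  [with X_3=-4, X_2=2]  = 13
X_5 = -X_4 - 3·X_3 - 5  [with X_4=13, X_3=-4]  = -6

-6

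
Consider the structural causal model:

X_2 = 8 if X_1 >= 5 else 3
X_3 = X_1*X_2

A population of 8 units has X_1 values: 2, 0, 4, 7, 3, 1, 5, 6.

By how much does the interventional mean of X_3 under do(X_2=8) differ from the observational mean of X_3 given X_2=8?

The intervention sets X_2=8 in all 8 units regardless of X_1. Recomputing X_3 per unit gives 16, 0, 32, 56, 24, 8, 40, 48; average 28.
E[X_3|X_2=8] averages over only the 3 units with X_2=8 (X_1 = 7, 5, 6): X_3 = 56, 40, 48, mean 48.
Difference = 28 − 48 = -20.

-20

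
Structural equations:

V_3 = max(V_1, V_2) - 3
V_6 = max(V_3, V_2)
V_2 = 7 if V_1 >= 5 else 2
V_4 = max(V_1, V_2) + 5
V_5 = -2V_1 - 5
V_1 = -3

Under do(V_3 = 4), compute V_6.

The intervention breaks the incoming arrows to V_3: V_3 = max(V_1, V_2) - 3 no longer applies, and V_3 = 4.
V_2 = 7 if V_1 >= 5 else 2  [with V_1=-3]  = 2
V_6 = max(V_3, V_2)  [with V_3=4, V_2=2]  = 4

4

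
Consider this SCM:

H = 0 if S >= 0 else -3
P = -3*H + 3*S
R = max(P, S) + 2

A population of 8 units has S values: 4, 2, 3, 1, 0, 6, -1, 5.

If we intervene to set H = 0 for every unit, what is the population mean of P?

7.5

Under do(H=0), H's equation is replaced by H=0 for every unit. Per-unit P: 12, 6, 9, 3, 0, 18, -3, 15. Mean = 7.5.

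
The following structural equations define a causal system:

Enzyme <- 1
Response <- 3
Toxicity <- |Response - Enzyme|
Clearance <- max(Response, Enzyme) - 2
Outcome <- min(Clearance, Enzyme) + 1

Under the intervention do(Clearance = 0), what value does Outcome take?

Intervening sets Clearance = 0 and removes its equation (Clearance <- max(Response, Enzyme) - 2).
Outcome = min(Clearance, Enzyme) + 1  [with Clearance=0, Enzyme=1]  = 1

1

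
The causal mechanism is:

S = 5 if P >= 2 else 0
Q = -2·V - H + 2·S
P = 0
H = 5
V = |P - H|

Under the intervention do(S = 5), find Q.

-5

Intervening sets S = 5 and removes its equation (S = 5 if P >= 2 else 0).
V = |P - H|  [with P=0, H=5]  = 5
Q = -2·V - H + 2·S  [with V=5, H=5, S=5]  = -5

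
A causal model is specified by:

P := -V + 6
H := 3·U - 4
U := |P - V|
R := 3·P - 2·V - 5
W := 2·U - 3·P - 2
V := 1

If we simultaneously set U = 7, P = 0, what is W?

12

The joint intervention fixes U = 7, P = 0, removing each variable's own equation.
W = 2·U - 3·P - 2  [with U=7, P=0]  = 12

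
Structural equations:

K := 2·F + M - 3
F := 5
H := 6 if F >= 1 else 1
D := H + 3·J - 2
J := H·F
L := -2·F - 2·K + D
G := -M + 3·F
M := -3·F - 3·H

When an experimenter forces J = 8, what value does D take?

28

The intervention breaks the incoming arrows to J: J := H·F no longer applies, and J = 8.
H = 6 if F >= 1 else 1  [with F=5]  = 6
D = H + 3·J - 2  [with H=6, J=8]  = 28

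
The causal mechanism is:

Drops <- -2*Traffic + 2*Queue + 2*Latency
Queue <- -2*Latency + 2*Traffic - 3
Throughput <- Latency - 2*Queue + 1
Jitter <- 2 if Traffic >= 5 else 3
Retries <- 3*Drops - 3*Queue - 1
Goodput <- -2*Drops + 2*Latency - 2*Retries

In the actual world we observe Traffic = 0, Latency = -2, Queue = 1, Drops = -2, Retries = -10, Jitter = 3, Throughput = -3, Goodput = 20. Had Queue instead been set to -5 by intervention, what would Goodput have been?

80

The intervention breaks the incoming arrows to Queue: Queue <- -2*Latency + 2*Traffic - 3 no longer applies, and Queue = -5.
Drops = -2*Traffic + 2*Queue + 2*Latency  [with Traffic=0, Queue=-5, Latency=-2]  = -14
Retries = 3*Drops - 3*Queue - 1  [with Drops=-14, Queue=-5]  = -28
Goodput = -2*Drops + 2*Latency - 2*Retries  [with Drops=-14, Latency=-2, Retries=-28]  = 80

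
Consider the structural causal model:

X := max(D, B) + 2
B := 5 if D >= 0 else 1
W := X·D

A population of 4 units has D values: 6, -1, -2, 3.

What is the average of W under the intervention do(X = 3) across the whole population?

Every unit gets X=3 under the intervention. W values become 18, -3, -6, 9; E[W|do(X=3)] = 4.5.

4.5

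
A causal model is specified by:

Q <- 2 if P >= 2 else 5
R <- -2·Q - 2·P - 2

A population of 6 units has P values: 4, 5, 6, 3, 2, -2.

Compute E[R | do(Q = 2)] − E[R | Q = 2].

2

Every unit gets Q=2 under the intervention. R values become -14, -16, -18, -12, -10, -2; E[R|do(Q=2)] = -12.
Conditioning on Q=2 selects the 5 unit(s) with P ∈ {4, 5, 6, 3, 2}. Their R values: -14, -16, -18, -12, -10. Mean = -14.
Difference = -12 − (-14) = 2.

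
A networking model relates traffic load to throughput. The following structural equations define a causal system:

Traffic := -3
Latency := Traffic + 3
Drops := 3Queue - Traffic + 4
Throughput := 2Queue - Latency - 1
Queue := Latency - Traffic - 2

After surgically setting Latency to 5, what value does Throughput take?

6

do(Latency=5) replaces the equation Latency := Traffic + 3 with the constant Latency = 5.
Queue = Latency - Traffic - 2  [with Latency=5, Traffic=-3]  = 6
Throughput = 2Queue - Latency - 1  [with Queue=6, Latency=5]  = 6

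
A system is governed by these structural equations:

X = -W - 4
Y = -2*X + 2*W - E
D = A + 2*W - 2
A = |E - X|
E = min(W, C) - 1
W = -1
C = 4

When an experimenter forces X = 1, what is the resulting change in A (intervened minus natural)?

Intervening sets X = 1 and removes its equation (X = -W - 4).
E = min(W, C) - 1  [with W=-1, C=4]  = -2
A = |E - X|  [with E=-2, X=1]  = 3
Without intervention: E = min(W, C) - 1  [with W=-1, C=4]  = -2; X = -W - 4  [with W=-1]  = -3; A = |E - X|  [with E=-2, X=-3]  = 1.
Change = 3 − 1 = 2.

2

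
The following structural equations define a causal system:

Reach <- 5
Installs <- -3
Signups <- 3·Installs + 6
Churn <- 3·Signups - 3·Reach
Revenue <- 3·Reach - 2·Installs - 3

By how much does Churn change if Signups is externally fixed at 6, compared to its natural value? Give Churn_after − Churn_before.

27

The intervention breaks the incoming arrows to Signups: Signups <- 3·Installs + 6 no longer applies, and Signups = 6.
Churn = 3·Signups - 3·Reach  [with Signups=6, Reach=5]  = 3
Without intervention: Signups = 3·Installs + 6  [with Installs=-3]  = -3; Churn = 3·Signups - 3·Reach  [with Signups=-3, Reach=5]  = -24.
Change = 3 − (-24) = 27.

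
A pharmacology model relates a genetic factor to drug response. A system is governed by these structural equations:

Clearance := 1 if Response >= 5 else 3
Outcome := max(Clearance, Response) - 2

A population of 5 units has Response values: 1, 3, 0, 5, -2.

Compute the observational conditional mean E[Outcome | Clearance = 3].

1

E[Outcome|Clearance=3] averages over only the 4 units with Clearance=3 (Response = 1, 3, 0, -2): Outcome = 1, 1, 1, 1, mean 1.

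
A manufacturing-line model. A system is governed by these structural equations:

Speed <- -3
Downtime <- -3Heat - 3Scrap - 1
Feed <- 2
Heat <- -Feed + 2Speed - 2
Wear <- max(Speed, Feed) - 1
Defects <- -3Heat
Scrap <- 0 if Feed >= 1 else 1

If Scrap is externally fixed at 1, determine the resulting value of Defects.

30

do(Scrap=1) replaces the equation Scrap <- 0 if Feed >= 1 else 1 with the constant Scrap = 1.
Since Defects is not a descendant of the intervened variable, it is unaffected.
Heat = -Feed + 2Speed - 2  [with Feed=2, Speed=-3]  = -10
Defects = -3Heat  [with Heat=-10]  = 30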